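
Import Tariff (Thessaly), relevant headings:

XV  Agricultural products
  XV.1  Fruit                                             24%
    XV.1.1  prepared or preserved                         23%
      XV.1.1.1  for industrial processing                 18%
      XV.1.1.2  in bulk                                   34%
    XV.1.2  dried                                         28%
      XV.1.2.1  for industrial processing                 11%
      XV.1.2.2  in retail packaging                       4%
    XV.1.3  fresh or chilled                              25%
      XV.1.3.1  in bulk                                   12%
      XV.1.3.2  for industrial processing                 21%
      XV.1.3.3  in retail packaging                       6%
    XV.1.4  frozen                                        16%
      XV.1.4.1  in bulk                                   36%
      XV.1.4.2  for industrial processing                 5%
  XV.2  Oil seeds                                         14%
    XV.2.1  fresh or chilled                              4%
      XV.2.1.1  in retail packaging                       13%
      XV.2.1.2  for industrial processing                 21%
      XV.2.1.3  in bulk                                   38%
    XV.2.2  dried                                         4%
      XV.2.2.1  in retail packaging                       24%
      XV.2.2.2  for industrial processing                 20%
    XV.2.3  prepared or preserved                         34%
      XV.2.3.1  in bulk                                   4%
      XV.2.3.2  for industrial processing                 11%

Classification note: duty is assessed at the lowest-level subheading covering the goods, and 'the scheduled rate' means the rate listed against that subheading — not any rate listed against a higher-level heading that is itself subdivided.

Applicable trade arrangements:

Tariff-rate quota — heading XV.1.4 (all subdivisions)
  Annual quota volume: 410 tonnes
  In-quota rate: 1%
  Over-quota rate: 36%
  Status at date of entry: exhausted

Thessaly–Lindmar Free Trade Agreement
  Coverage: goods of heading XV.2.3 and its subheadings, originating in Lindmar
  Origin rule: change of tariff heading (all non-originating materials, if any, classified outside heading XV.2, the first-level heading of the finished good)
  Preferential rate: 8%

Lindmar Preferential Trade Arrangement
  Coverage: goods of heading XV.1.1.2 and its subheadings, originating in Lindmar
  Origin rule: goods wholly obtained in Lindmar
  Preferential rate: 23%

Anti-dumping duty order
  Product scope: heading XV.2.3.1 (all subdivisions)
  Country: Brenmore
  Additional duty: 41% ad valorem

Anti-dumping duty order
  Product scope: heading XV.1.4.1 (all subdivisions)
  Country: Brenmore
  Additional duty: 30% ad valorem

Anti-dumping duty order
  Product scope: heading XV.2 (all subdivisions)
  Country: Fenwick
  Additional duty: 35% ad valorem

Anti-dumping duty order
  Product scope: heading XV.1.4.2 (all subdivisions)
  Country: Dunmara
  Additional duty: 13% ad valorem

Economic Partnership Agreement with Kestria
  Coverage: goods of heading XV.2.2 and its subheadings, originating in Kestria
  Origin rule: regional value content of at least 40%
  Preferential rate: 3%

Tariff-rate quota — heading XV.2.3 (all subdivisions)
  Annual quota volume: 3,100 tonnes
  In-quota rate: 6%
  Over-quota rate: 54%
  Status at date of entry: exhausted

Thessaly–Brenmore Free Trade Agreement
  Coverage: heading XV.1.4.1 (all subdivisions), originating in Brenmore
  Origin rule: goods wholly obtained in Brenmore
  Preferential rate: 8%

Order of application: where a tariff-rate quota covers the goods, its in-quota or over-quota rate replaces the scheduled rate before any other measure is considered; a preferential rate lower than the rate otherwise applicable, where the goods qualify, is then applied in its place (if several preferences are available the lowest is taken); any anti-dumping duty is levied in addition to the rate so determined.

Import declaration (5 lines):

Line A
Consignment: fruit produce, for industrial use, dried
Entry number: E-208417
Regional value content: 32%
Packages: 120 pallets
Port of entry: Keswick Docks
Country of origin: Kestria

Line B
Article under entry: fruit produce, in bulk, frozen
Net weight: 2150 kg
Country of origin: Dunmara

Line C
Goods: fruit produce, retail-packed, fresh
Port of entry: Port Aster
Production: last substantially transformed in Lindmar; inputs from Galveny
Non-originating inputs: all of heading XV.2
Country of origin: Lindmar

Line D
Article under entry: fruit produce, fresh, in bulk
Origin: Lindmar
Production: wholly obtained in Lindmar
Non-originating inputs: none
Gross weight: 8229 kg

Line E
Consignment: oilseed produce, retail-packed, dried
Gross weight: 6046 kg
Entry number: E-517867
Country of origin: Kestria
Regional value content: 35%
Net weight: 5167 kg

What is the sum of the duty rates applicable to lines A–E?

Line A: fruit → XV.1; dried → XV.1.2; for industrial use → XV.1.2.1. Scheduled 11%. Kestria agreement on XV.2.2: XV.1.2.1 not covered. → 11%.
Line B: fruit → XV.1; frozen → XV.1.4; in bulk → XV.1.4.1. Scheduled 36%. quota on XV.1.4 exhausted → over-quota 36%. → 36%.
Line C: fruit → XV.1; fresh → XV.1.3; retail-packed → XV.1.3.3. Scheduled 6%. Lindmar agreement on XV.2.3: XV.1.3.3 not covered; Lindmar agreement on XV.1.1.2: XV.1.3.3 not covered. → 6%.
Line D: fruit → XV.1; fresh → XV.1.3; in bulk → XV.1.3.1. Scheduled 12%. Lindmar agreement on XV.2.3: XV.1.3.1 not covered; Lindmar agreement on XV.1.1.2: XV.1.3.1 not covered. → 12%.
Line E: oilseed → XV.2; dried → XV.2.2; retail-packed → XV.2.2.1. Scheduled 24%. Kestria agreement on XV.2.2: RVC < 40%. → 24%.
Sum: 11% + 36% + 6% + 12% + 24% = 89%.

89%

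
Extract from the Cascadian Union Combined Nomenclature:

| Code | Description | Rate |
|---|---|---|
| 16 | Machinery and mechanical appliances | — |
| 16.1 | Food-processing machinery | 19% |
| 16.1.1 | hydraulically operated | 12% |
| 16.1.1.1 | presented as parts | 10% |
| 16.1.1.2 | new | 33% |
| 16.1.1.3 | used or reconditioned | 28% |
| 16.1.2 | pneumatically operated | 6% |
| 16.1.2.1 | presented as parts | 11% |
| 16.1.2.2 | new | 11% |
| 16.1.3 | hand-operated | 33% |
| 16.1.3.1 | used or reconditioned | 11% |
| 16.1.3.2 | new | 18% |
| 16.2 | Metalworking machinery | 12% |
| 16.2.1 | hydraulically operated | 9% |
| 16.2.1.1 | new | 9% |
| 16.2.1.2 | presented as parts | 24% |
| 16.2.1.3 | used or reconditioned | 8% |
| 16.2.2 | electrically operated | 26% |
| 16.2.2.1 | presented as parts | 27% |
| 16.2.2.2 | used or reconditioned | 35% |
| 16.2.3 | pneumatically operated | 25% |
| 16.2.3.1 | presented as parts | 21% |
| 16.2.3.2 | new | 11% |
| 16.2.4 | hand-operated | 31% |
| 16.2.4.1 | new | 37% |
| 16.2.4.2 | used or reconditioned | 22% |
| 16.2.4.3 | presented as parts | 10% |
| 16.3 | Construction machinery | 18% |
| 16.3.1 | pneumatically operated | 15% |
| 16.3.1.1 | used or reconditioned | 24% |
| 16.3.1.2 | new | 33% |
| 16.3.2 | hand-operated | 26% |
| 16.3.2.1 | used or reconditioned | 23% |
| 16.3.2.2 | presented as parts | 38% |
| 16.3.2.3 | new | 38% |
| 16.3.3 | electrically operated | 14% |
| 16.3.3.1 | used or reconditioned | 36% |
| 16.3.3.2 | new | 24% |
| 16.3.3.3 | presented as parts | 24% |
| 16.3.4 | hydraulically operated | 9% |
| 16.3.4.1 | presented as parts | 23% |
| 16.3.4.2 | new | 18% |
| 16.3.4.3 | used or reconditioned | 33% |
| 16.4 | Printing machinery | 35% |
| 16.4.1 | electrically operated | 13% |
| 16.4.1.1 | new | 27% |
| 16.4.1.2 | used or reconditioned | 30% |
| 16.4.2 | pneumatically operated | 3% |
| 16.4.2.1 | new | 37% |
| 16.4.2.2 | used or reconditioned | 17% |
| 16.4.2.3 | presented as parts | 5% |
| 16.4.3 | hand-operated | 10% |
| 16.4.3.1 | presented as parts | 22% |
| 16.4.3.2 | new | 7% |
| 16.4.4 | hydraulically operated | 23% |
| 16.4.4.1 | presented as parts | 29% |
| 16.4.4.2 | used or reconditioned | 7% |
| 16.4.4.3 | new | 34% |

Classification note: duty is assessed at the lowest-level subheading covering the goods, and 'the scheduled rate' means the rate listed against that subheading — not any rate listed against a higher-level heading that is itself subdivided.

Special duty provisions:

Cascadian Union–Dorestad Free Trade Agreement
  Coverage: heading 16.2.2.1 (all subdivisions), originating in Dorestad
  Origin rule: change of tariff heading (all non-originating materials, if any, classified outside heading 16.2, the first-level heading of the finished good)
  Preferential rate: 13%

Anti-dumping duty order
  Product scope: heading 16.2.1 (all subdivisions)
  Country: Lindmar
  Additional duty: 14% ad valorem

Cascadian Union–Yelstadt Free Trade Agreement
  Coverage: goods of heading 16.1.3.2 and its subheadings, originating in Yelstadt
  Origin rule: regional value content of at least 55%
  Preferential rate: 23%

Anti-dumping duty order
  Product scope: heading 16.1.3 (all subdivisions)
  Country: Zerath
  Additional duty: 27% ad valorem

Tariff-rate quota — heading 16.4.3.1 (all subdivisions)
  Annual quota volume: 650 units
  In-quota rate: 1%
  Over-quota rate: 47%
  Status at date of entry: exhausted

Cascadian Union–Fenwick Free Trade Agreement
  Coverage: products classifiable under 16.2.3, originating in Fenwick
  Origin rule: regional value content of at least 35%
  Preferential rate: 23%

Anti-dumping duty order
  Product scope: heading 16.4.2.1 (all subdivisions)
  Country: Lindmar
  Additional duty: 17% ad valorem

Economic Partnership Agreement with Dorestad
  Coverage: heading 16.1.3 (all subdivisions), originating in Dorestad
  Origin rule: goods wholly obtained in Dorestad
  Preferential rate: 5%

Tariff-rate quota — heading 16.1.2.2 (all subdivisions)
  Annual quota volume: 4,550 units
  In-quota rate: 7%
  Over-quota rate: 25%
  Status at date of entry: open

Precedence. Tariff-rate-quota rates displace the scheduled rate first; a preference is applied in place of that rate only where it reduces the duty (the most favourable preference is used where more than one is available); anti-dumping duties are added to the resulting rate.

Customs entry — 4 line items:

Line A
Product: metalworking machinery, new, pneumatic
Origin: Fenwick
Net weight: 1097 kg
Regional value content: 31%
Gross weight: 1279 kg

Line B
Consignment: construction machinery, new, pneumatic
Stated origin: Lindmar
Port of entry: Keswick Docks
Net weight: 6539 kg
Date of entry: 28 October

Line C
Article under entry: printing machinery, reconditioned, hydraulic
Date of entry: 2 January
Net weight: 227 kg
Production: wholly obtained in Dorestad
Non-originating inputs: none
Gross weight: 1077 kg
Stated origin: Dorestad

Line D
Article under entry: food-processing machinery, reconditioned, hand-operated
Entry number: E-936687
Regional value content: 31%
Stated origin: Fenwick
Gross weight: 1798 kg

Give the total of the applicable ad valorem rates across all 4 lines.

Line A: metalworking → 16.2; pneumatic → 16.2.3; new → 16.2.3.2. Scheduled 11%. Fenwick agreement on 16.2.3: RVC < 35%. → 11%.
Line B: construction → 16.3; pneumatic → 16.3.1; new → 16.3.1.2. Scheduled 33%. No special measure applies. → 33%.
Line C: printing → 16.4; hydraulic → 16.4.4; reconditioned → 16.4.4.2. Scheduled 7%. Dorestad agreement on 16.2.2.1: 16.4.4.2 not covered; Dorestad agreement on 16.1.3: 16.4.4.2 not covered. → 7%.
Line D: food-processing → 16.1; hand-operated → 16.1.3; reconditioned → 16.1.3.1. Scheduled 11%. Fenwick agreement on 16.2.3: 16.1.3.1 not covered. → 11%.
Sum: 11% + 33% + 7% + 11% = 62%.

62%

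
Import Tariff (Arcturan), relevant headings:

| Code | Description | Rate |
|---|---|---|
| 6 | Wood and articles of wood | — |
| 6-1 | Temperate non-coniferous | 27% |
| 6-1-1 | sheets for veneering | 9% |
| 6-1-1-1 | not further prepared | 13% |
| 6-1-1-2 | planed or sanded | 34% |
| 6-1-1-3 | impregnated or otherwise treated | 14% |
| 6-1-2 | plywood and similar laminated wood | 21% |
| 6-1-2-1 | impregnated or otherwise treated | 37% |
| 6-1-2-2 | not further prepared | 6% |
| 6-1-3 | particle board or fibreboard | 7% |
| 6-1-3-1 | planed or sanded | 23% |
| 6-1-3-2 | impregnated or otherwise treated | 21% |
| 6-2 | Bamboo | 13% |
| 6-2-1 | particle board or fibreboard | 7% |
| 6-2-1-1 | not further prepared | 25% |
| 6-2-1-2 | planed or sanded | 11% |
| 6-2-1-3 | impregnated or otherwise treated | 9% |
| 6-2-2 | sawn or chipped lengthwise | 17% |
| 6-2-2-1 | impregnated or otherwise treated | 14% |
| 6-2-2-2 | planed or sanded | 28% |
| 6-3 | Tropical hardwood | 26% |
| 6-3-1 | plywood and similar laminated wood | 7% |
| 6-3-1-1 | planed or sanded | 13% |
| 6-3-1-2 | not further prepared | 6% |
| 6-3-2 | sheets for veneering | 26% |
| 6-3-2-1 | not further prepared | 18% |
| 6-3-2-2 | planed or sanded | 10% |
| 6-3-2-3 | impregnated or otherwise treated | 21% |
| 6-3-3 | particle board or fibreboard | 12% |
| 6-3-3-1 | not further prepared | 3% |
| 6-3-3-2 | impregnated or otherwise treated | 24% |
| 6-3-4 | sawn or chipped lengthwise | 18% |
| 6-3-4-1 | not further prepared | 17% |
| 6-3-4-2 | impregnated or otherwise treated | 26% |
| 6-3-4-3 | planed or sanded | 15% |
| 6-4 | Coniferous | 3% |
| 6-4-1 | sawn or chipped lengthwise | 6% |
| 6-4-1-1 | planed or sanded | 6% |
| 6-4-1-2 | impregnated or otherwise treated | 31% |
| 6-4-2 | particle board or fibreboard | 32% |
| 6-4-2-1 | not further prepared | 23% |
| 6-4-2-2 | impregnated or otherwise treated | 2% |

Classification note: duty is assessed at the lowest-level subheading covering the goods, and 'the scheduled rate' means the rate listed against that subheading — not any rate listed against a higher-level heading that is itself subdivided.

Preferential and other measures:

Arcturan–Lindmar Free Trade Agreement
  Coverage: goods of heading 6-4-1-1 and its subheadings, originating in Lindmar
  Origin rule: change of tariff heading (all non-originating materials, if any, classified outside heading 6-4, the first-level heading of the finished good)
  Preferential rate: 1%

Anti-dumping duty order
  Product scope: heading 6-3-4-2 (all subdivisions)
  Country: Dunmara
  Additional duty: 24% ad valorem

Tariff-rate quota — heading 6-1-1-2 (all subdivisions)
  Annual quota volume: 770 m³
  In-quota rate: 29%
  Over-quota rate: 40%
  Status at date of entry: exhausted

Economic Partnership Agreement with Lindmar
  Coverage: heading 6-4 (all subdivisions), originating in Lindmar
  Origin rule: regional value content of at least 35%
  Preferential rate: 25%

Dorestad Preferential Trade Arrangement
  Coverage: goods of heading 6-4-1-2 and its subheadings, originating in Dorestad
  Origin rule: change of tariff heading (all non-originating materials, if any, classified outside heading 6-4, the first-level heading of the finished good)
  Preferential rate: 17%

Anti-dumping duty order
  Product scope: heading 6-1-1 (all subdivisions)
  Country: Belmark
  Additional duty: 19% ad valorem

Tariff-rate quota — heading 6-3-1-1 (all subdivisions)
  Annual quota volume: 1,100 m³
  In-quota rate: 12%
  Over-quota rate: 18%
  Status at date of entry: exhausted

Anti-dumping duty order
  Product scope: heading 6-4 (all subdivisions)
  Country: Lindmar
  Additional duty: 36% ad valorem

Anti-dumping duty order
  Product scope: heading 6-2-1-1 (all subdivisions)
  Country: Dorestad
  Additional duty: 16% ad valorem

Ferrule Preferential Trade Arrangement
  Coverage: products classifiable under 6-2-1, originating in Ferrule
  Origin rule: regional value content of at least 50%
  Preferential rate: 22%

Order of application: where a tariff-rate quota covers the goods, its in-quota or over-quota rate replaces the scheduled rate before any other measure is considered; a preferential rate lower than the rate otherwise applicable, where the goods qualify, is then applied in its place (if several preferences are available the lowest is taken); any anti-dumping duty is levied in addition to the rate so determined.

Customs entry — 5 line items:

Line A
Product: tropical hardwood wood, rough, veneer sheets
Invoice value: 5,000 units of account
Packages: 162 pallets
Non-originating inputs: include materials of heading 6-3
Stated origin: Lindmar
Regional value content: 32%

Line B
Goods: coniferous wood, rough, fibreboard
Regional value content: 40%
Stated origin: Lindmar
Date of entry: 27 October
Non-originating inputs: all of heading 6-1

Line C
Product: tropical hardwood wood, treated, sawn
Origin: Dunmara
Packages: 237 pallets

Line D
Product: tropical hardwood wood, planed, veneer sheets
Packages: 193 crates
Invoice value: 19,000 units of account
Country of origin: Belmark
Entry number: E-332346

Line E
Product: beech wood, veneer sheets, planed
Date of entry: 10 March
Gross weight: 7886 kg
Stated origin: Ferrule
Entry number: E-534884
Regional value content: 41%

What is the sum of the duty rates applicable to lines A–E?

Line A: tropical hardwood → 6-3; veneer sheets → 6-3-2; rough → 6-3-2-1. Scheduled 18%. Lindmar agreement on 6-4-1-1: 6-3-2-1 not covered; Lindmar agreement on 6-4: 6-3-2-1 not covered. → 18%.
Line B: coniferous → 6-4; fibreboard → 6-4-2; rough → 6-4-2-1. Scheduled 23%. Lindmar agreement on 6-4-1-1: 6-4-2-1 not covered; Lindmar agreement on 6-4: RVC ≥ 35% → 25% available; preference 25% not lower than 23% → no reduction; anti-dumping (Lindmar, 6-4): +36%; total 23% + 36% = 59%. → 59%.
Line C: tropical hardwood → 6-3; sawn → 6-3-4; treated → 6-3-4-2. Scheduled 26%. anti-dumping (Dunmara, 6-3-4-2): +24%; total 26% + 24% = 50%. → 50%.
Line D: tropical hardwood → 6-3; veneer sheets → 6-3-2; planed → 6-3-2-2. Scheduled 10%. No special measure applies. → 10%.
Line E: beech → 6-1; veneer sheets → 6-1-1; planed → 6-1-1-2. Scheduled 34%. quota on 6-1-1-2 exhausted → over-quota 40%; Ferrule agreement on 6-2-1: 6-1-1-2 not covered. → 40%.
Sum: 18% + 59% + 50% + 10% + 40% = 177%.

177%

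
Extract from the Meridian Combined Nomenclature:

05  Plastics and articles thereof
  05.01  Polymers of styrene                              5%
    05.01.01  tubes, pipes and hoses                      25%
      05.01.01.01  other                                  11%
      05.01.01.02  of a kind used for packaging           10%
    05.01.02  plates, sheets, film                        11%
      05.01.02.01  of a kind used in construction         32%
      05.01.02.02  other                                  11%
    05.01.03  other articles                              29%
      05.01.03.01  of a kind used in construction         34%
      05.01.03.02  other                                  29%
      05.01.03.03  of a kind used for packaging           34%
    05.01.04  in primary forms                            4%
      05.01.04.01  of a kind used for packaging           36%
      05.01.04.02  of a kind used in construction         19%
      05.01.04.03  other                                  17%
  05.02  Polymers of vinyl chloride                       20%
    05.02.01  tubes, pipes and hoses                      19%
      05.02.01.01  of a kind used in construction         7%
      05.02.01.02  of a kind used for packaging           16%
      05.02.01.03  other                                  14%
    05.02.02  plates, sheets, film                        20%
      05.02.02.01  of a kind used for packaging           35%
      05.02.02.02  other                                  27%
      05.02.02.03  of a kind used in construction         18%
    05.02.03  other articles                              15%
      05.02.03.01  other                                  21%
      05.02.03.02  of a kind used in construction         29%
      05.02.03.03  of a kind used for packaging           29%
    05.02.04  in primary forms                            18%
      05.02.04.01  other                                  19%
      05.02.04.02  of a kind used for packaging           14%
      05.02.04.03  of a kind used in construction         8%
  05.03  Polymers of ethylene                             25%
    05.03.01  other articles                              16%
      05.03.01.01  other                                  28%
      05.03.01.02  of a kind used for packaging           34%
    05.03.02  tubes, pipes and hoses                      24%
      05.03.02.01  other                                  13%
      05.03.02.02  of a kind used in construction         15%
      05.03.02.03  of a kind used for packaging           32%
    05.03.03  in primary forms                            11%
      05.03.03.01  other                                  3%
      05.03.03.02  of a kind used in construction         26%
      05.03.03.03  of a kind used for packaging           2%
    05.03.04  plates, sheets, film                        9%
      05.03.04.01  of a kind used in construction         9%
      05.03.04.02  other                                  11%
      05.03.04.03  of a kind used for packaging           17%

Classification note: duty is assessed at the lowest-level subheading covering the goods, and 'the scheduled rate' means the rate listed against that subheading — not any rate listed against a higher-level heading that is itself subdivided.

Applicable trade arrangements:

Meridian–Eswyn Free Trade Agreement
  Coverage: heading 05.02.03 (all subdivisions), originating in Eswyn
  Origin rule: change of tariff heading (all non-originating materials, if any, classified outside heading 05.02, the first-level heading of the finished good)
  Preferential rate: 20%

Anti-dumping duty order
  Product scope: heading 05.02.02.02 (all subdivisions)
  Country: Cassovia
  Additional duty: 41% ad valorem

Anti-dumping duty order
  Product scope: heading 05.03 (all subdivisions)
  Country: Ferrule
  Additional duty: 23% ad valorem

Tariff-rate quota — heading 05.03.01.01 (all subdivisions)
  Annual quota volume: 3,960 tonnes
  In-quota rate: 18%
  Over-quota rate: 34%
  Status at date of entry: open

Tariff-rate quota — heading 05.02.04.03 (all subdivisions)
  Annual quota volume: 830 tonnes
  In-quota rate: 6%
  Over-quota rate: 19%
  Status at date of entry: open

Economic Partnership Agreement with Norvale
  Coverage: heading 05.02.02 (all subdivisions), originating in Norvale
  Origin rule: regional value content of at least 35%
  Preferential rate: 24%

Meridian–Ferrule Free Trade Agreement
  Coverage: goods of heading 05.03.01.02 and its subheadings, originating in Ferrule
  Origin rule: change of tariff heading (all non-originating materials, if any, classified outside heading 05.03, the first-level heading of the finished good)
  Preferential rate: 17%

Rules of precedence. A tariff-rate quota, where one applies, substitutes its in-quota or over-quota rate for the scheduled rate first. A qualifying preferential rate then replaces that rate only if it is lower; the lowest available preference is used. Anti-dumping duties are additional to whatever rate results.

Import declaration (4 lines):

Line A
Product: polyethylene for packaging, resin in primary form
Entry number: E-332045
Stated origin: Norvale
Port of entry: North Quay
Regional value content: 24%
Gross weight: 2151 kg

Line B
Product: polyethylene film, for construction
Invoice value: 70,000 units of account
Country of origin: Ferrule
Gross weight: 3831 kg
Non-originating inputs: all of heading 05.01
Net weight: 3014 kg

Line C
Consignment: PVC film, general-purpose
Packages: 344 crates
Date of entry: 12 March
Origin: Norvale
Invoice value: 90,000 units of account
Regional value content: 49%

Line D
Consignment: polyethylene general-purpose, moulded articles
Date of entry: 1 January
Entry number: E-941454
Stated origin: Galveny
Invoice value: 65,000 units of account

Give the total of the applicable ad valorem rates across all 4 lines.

Line A: polyethylene → 05.03; resin in primary form → 05.03.03; for packaging → 05.03.03.03. Scheduled 2%. Norvale agreement on 05.02.02: 05.03.03.03 not covered. → 2%.
Line B: polyethylene → 05.03; film → 05.03.04; for construction → 05.03.04.01. Scheduled 9%. Ferrule agreement on 05.03.01.02: 05.03.04.01 not covered; anti-dumping (Ferrule, 05.03): +23%; total 9% + 23% = 32%. → 32%.
Line C: PVC → 05.02; film → 05.02.02; general-purpose → 05.02.02.02. Scheduled 27%. Norvale agreement on 05.02.02: RVC ≥ 35% → 24% available; preferential 24%. → 24%.
Line D: polyethylene → 05.03; moulded articles → 05.03.01; general-purpose → 05.03.01.01. Scheduled 28%. quota on 05.03.01.01 open → in-quota 18%. → 18%.
Sum: 2% + 32% + 24% + 18% = 76%.

76%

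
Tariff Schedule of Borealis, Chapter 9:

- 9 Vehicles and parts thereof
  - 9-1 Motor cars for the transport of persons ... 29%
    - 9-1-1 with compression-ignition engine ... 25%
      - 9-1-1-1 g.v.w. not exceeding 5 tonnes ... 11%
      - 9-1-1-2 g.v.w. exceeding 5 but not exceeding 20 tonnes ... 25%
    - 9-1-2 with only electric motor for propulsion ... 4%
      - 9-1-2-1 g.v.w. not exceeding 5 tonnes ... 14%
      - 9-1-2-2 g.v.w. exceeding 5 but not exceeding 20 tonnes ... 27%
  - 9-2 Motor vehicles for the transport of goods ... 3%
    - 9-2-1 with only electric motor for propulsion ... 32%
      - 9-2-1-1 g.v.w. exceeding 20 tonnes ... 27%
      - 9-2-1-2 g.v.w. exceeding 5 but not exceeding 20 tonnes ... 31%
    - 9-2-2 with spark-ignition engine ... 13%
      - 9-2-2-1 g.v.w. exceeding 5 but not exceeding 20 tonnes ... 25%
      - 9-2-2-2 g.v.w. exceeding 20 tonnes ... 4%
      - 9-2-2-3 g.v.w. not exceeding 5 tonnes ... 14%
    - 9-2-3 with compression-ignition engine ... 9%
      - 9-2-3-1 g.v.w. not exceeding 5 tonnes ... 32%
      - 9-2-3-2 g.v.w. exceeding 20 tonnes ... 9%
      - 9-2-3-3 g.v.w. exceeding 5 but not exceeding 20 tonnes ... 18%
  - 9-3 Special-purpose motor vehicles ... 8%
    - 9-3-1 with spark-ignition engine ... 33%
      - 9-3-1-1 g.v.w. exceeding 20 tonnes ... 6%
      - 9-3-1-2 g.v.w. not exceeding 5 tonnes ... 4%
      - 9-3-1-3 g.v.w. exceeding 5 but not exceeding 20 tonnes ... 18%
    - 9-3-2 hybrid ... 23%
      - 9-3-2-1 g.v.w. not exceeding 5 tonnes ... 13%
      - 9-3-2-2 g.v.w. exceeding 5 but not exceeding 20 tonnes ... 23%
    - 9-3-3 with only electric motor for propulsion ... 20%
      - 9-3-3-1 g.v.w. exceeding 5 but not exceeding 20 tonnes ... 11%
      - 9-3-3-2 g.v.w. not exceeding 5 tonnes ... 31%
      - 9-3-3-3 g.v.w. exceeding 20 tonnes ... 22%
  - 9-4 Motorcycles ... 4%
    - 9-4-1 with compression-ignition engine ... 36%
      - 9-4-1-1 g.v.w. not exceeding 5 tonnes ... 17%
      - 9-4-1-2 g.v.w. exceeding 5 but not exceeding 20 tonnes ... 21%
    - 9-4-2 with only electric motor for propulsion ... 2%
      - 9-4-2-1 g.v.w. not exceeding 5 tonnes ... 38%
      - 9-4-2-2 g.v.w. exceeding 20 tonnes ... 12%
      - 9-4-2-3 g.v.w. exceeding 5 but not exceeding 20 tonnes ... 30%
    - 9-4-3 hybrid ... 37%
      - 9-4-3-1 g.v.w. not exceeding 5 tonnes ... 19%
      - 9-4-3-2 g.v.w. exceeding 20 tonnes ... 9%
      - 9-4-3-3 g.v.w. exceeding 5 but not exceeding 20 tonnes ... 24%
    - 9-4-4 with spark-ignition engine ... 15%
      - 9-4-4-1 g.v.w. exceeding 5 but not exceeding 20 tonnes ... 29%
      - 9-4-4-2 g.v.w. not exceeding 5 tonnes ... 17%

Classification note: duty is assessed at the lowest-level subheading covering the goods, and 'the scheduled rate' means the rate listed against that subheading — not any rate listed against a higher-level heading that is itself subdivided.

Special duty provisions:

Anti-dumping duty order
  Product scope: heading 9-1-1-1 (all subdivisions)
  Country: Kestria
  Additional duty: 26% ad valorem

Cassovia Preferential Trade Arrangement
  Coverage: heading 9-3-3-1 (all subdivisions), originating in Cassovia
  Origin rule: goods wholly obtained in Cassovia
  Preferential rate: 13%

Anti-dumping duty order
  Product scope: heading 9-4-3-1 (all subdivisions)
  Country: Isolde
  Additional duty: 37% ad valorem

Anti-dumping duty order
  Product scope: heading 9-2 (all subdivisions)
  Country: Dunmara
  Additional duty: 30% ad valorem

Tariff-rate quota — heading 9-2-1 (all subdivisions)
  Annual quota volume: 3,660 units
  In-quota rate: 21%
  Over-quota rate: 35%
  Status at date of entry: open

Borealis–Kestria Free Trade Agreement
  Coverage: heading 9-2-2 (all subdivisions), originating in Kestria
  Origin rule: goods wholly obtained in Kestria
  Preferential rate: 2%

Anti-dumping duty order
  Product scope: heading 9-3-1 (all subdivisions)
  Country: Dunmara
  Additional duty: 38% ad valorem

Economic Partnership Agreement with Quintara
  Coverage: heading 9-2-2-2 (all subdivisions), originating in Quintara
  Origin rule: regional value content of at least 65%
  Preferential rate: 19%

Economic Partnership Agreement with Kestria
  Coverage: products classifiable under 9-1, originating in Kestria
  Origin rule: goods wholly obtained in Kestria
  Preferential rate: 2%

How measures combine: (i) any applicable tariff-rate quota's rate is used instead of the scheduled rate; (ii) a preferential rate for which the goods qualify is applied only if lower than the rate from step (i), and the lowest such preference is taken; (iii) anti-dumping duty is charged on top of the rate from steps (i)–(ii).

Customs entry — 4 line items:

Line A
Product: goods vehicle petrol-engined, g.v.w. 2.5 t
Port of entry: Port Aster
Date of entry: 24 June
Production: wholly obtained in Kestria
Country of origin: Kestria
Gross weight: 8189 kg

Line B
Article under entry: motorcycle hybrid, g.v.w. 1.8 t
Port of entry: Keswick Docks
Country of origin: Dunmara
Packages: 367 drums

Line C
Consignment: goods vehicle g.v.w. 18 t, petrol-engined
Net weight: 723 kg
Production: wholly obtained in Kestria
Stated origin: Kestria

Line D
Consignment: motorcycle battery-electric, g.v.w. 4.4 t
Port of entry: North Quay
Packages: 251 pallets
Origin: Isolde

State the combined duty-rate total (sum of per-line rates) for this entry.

61%

Line A: goods vehicle → 9-2; petrol-engined → 9-2-2; g.v.w. 2.5 t → 9-2-2-3. Scheduled 14%. Kestria agreement on 9-2-2: wholly obtained → 2% available; Kestria agreement on 9-1: 9-2-2-3 not covered; preferential 2%. → 2%.
Line B: motorcycle → 9-4; hybrid → 9-4-3; g.v.w. 1.8 t → 9-4-3-1. Scheduled 19%. No special measure applies. → 19%.
Line C: goods vehicle → 9-2; petrol-engined → 9-2-2; g.v.w. 18 t → 9-2-2-1. Scheduled 25%. Kestria agreement on 9-2-2: wholly obtained → 2% available; Kestria agreement on 9-1: 9-2-2-1 not covered; preferential 2%. → 2%.
Line D: motorcycle → 9-4; battery-electric → 9-4-2; g.v.w. 4.4 t → 9-4-2-1. Scheduled 38%. No special measure applies. → 38%.
Sum: 2% + 19% + 2% + 38% = 61%.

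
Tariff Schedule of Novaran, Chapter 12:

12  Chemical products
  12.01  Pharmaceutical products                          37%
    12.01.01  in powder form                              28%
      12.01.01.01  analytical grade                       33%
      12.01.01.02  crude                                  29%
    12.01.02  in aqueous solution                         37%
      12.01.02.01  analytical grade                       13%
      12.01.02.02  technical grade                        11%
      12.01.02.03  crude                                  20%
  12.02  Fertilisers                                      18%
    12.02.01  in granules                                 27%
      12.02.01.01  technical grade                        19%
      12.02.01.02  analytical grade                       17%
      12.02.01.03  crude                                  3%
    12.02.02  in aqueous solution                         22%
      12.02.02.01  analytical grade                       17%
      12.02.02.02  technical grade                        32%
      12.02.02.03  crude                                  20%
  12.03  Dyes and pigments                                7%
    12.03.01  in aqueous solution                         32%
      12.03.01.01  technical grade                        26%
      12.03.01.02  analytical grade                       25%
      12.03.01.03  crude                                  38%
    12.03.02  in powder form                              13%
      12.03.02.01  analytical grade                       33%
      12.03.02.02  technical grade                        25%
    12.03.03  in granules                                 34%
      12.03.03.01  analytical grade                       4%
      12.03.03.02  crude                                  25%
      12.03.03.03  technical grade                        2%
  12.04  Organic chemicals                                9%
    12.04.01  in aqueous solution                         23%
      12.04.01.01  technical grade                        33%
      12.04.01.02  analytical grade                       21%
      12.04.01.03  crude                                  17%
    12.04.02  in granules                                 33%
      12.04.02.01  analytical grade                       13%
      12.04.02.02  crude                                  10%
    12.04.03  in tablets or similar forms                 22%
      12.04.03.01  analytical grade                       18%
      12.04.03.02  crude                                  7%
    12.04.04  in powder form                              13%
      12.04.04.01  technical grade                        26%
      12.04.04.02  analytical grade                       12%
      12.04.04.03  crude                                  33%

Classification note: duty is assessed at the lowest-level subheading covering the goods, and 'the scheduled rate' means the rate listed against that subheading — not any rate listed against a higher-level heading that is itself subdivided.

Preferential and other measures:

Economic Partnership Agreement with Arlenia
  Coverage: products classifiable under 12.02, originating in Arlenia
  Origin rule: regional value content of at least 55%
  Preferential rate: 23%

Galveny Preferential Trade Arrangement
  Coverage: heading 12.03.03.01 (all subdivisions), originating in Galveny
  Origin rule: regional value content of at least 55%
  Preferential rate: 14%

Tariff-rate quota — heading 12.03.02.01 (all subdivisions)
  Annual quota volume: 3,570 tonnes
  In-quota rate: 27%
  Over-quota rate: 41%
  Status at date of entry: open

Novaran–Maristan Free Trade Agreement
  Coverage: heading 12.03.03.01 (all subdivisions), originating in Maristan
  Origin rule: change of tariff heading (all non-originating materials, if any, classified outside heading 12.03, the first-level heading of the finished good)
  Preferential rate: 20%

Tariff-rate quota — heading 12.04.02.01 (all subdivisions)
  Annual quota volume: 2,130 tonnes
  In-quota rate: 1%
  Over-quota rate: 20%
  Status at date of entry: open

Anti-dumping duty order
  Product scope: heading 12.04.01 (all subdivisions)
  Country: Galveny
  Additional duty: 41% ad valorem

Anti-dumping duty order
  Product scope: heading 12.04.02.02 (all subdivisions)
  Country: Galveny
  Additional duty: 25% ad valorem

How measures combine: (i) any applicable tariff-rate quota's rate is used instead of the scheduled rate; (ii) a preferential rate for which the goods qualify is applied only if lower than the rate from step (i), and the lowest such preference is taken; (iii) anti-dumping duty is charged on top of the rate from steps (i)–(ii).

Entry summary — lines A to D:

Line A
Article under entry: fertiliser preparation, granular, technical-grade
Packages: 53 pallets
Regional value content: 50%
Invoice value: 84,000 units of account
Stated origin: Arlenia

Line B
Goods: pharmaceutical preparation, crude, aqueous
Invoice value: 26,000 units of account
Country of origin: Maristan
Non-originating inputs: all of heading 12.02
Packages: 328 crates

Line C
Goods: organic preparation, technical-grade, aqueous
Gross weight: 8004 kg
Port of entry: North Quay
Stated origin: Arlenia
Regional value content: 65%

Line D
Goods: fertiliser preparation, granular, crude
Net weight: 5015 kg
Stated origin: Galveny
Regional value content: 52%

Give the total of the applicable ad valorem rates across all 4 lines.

Line A: fertiliser → 12.02; granular → 12.02.01; technical-grade → 12.02.01.01. Scheduled 19%. Arlenia agreement on 12.02: RVC < 55%. → 19%.
Line B: pharmaceutical → 12.01; aqueous → 12.01.02; crude → 12.01.02.03. Scheduled 20%. Maristan agreement on 12.03.03.01: 12.01.02.03 not covered. → 20%.
Line C: organic → 12.04; aqueous → 12.04.01; technical-grade → 12.04.01.01. Scheduled 33%. Arlenia agreement on 12.02: 12.04.01.01 not covered. → 33%.
Line D: fertiliser → 12.02; granular → 12.02.01; crude → 12.02.01.03. Scheduled 3%. Galveny agreement on 12.03.03.01: 12.02.01.03 not covered. → 3%.
Sum: 19% + 20% + 33% + 3% = 75%.

75%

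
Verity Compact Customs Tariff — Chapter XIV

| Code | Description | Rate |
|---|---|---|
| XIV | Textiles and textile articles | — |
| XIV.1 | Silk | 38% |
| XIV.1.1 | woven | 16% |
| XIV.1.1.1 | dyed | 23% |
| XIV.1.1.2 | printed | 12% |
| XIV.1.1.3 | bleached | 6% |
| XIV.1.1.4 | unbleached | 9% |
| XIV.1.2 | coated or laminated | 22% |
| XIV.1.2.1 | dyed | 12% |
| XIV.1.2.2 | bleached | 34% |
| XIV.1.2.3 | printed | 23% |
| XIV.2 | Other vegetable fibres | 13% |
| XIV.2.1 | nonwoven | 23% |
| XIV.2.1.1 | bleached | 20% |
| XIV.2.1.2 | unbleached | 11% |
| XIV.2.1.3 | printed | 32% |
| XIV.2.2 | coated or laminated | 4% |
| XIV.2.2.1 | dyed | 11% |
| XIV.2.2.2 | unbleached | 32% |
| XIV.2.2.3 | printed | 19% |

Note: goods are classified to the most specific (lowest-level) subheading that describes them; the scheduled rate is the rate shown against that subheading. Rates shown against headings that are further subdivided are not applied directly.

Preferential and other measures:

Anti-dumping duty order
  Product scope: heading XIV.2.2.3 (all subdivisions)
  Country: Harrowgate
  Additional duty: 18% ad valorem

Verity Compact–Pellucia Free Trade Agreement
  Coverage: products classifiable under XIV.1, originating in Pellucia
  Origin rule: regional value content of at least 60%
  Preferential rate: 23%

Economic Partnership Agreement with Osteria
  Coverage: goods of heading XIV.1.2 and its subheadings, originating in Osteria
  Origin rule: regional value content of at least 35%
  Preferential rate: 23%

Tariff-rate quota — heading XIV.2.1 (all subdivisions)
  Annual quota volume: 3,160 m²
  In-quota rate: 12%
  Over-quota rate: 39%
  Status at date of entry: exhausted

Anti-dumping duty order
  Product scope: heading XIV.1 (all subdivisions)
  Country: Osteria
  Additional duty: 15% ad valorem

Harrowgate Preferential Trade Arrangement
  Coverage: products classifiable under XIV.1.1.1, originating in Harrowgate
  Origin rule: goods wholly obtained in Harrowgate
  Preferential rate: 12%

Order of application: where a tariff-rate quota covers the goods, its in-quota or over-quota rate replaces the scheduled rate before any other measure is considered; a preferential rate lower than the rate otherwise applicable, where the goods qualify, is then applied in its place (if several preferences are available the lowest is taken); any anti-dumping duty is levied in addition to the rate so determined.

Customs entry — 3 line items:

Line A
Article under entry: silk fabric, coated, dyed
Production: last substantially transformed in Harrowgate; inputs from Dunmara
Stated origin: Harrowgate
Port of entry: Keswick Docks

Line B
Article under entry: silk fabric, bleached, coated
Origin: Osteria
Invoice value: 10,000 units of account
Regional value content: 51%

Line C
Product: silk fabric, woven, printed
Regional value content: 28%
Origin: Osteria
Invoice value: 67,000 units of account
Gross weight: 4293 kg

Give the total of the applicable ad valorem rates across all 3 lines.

77%

Line A: silk → XIV.1; coated → XIV.1.2; dyed → XIV.1.2.1. Scheduled 12%. Harrowgate agreement on XIV.1.1.1: XIV.1.2.1 not covered. → 12%.
Line B: silk → XIV.1; coated → XIV.1.2; bleached → XIV.1.2.2. Scheduled 34%. Osteria agreement on XIV.1.2: RVC ≥ 35% → 23% available; preferential 23%; anti-dumping (Osteria, XIV.1): +15%; total 23% + 15% = 38%. → 38%.
Line C: silk → XIV.1; woven → XIV.1.1; printed → XIV.1.1.2. Scheduled 12%. Osteria agreement on XIV.1.2: XIV.1.1.2 not covered; anti-dumping (Osteria, XIV.1): +15%; total 12% + 15% = 27%. → 27%.
Sum: 12% + 38% + 27% = 77%.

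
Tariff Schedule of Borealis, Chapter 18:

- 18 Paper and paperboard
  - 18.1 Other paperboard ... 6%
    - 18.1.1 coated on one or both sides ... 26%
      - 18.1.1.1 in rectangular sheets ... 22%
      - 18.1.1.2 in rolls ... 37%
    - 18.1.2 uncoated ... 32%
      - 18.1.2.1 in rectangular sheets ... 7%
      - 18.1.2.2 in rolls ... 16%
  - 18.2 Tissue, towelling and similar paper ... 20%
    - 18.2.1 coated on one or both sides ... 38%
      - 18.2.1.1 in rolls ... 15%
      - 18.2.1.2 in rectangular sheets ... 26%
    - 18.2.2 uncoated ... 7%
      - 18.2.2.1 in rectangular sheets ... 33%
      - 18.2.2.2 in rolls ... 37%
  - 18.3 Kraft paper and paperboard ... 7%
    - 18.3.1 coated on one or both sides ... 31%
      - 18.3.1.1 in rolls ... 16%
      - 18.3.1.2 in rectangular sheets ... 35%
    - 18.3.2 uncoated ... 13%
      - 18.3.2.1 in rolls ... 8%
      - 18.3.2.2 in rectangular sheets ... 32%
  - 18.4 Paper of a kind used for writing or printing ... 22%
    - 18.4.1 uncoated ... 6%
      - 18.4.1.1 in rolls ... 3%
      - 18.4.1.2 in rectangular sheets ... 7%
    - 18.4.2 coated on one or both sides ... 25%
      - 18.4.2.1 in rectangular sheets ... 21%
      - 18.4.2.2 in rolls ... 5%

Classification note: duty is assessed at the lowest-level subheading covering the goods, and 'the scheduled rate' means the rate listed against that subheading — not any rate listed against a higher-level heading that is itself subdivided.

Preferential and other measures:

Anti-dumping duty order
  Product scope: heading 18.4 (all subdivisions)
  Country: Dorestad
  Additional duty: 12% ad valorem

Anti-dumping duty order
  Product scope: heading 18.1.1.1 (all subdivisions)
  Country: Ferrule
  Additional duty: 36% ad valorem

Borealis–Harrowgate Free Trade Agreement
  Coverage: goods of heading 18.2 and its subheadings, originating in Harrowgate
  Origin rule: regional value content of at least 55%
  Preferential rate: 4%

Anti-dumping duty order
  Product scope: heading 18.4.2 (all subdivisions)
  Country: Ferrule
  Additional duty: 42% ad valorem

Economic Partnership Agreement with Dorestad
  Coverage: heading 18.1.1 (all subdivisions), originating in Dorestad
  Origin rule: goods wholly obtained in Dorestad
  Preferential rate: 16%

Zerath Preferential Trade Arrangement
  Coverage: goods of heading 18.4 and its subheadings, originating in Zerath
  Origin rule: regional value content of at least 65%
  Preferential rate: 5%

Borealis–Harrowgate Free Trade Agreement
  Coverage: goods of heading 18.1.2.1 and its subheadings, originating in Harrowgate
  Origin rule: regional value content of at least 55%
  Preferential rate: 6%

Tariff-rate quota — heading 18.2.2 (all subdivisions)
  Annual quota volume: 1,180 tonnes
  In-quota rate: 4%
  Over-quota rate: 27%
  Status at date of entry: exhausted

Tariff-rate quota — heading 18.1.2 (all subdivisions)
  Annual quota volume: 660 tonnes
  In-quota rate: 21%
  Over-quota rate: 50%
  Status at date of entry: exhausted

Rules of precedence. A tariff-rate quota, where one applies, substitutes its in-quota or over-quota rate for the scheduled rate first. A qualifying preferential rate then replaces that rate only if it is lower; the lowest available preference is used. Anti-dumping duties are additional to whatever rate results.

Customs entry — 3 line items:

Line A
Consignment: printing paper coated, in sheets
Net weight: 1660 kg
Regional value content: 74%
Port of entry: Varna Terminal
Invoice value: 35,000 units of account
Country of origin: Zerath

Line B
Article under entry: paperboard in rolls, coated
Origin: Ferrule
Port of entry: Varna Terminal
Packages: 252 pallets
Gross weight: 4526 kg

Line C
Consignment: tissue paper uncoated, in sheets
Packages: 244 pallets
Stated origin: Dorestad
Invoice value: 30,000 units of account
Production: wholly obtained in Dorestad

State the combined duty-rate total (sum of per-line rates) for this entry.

Line A: printing paper → 18.4; coated → 18.4.2; in sheets → 18.4.2.1. Scheduled 21%. Zerath agreement on 18.4: RVC ≥ 65% → 5% available; preferential 5%. → 5%.
Line B: paperboard → 18.1; coated → 18.1.1; in rolls → 18.1.1.2. Scheduled 37%. No special measure applies. → 37%.
Line C: tissue paper → 18.2; uncoated → 18.2.2; in sheets → 18.2.2.1. Scheduled 33%. quota on 18.2.2 exhausted → over-quota 27%; Dorestad agreement on 18.1.1: 18.2.2.1 not covered. → 27%.
Sum: 5% + 37% + 27% = 69%.

69%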